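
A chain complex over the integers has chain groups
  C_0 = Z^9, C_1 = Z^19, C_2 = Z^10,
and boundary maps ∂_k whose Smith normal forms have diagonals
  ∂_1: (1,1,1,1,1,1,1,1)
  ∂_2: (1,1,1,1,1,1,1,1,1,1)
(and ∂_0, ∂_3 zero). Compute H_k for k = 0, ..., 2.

H_0: b_0 = 9 − 0 − 8 = 1; torsion from ∂_1 factors > 1: none. So H_0 ≅ Z.
H_1: b_1 = 19 − 8 − 10 = 1; torsion from ∂_2 factors > 1: none. So H_1 ≅ Z.
H_2: b_2 = 10 − 10 − 0 = 0; torsion from ∂_3 factors > 1: none. So H_2 ≅ 0.

H_0 ≅ Z,  H_1 ≅ Z,  H_2 = 0.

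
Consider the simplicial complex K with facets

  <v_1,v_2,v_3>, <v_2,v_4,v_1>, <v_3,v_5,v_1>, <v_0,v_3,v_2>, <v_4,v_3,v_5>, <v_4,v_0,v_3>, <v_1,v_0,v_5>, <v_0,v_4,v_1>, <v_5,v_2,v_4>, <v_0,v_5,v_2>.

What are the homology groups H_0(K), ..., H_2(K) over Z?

Fix the vertex order v_0 < v_1 < v_2 < v_3 < v_4 < v_5 and write every simplex with vertices in increasing order. Then dim K = 2 and the simplices of K are:

  0-simplices (6): [v_0], [v_1], [v_2], [v_3], [v_4], [v_5]
  1-simplices (15): (15 of them)
  2-simplices (10): [v_0,v_1,v_4], [v_0,v_1,v_5], [v_0,v_2,v_3], [v_0,v_2,v_5], [v_0,v_3,v_4], [v_1,v_2,v_3], [v_1,v_2,v_4], [v_1,v_3,v_5], [v_2,v_4,v_5], [v_3,v_4,v_5]

giving chain groups C_0 ≅ Z^6, C_1 ≅ Z^15, C_2 ≅ Z^10.

The boundary map ∂_1: C_1 → C_0 is given by ∂[p,q] = [q] − [p].
This gives a 6×15 integer matrix of rank 5; reducing to Smith normal form yields diagonal entries (1,1,1,1,1).

Boundary ∂_2: C_2 → C_1 maps a triangle to the signed sum of its edges. For instance
  ∂[v_2,v_4,v_5] = [v_4,v_5] − [v_2,v_5] + [v_2,v_4],
  ∂[v_0,v_3,v_4] = [v_3,v_4] − [v_0,v_4] + [v_0,v_3].
The resulting 15×10 matrix has rank 10, and its Smith normal form has invariant factors (1,1,1,1,1,1,1,1,1,2).

Now H_k = ker ∂_k / im ∂_{k+1}, so:

  H_0: rank C_0 − rank ∂_1 = 6 − 5 = 1, and the invariant factors of ∂_1 are all 1, so H_0 ≅ Z.
  H_1: rank ker ∂_1 − rank ∂_2 = (15 − 5) − 10 = 0, and ∂_2 has invariant factor 2 > 1, so H_1 ≅ Z/2.
  H_2: rank ker ∂_2 − rank ∂_3 = (10 − 10) − 0 = 0, and there is no ∂_3, so H_2 ≅ 0.

H_0 = Z,  H_1 = Z/2,  H_2 = 0.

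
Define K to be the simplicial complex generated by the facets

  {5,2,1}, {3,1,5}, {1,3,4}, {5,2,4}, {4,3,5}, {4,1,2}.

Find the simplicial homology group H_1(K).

H_1 = 0.

We work with the vertex ordering 1 < 2 < 3 < 4 < 5. The simplices of K, each written with vertices in increasing order, are:

  0-simplices (5): [1], [2], [3], [4], [5]
  1-simplices (9): [1,2], [1,3], [1,4], [1,5], [2,4], [2,5], [3,4], [3,5], [4,5]
  2-simplices (6): [1,2,4], [1,2,5], [1,3,4], [1,3,5], [2,4,5], [3,4,5]

Hence C_0 ≅ Z^5, C_1 ≅ Z^9, C_2 ≅ Z^6.

∂_1: C_1 → C_0 sends each edge [p,q] (with p < q) to q − p.
This gives a 5×9 integer matrix of rank 4; reducing to Smith normal form yields diagonal entries (1,1,1,1).

∂_2: C_2 → C_1 maps a triangle to the signed sum of its edges. For instance
  ∂[1,3,5] = [3,5] − [1,5] + [1,3],
  ∂[1,2,5] = [2,5] − [1,5] + [1,2].
As a 9×6 matrix over Z this has rank 5, with invariant factors (1,1,1,1,1).

Now H_k = ker ∂_k / im ∂_{k+1}, so:

  H_1: rank ker ∂_1 − rank ∂_2 = (9 − 4) − 5 = 0, and the invariant factors of ∂_2 are all 1, so H_1 = 0.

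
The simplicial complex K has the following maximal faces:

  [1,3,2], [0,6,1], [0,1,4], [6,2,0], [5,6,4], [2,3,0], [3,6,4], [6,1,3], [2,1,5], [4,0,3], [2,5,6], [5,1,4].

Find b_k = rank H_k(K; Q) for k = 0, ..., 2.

b_0 = 1, b_1 = 0, b_2 = 0.

We work with the vertex ordering 0 < 1 < 2 < 3 < 4 < 5 < 6. The simplices of K, each written with vertices in increasing order, are:

  0-simplices (7): [0], [1], [2], [3], [4], [5], [6]
  1-simplices (18): [0,1], [0,2], [0,3], [0,4], [0,6], [1,2], [1,3], [1,4], [1,5], [1,6], [2,3], [2,5], [2,6], [3,4], [3,6], [4,5], [4,6], [5,6]
  2-simplices (12): [0,1,4], [0,1,6], [0,2,3], [0,2,6], [0,3,4], [1,2,3], [1,2,5], [1,3,6], [1,4,5], [2,5,6], [3,4,6], [4,5,6]

so the chain groups are C_0 ≅ Z^7, C_1 ≅ Z^18, C_2 ≅ Z^12.

The boundary map ∂_1: C_1 → C_0 is given by ∂[p,q] = [q] − [p].
The resulting 7×18 matrix has rank 6, and its Smith normal form has invariant factors (1,1,1,1,1,1).

Boundary ∂_2: C_2 → C_1 acts by ∂[p,q,r] = [q,r] − [p,r] + [p,q]. For instance
  ∂[4,5,6] = [5,6] − [4,6] + [4,5],
  ∂[1,3,6] = [3,6] − [1,6] + [1,3].
The 18×12 boundary matrix has rank 12 and Smith normal form diag(1,1,1,1,1,1,1,1,1,1,1,2).

From H_k ≅ ker(∂_k) / im(∂_{k+1}) we obtain:

  H_0: rank C_0 − rank ∂_1 = 7 − 6 = 1, and the invariant factors of ∂_1 are all 1, so H_0 ≅ Z.
  H_1: rank ker ∂_1 − rank ∂_2 = (18 − 6) − 12 = 0, and ∂_2 has invariant factor 2 > 1, so H_1 ≅ Z/2Z.
  H_2: rank ker ∂_2 − rank ∂_3 = (12 − 12) − 0 = 0, and there is no ∂_3, so H_2 ≅ 0.

Hence the Betti numbers are b_0 = 1, b_1 = 0, b_2 = 0.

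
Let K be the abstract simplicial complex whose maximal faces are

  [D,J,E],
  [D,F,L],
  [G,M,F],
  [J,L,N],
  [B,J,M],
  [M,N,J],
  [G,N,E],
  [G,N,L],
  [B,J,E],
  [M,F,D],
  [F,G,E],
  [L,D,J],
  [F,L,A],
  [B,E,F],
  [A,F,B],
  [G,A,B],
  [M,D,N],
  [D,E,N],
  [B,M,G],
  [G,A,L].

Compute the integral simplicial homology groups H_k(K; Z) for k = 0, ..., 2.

H_0 = Z,  H_1 = Z ⊕ Z_2,  H_2 = 0.

We work with the vertex ordering A < B < D < E < F < G < J < L < M < N. The simplices of K, each written with vertices in increasing order, are:

  0-simplices (10): A, B, D, E, F, G, J, L, M, N
  1-simplices (30): AB, AF, AG, AL, BE, BF, BG, BJ, BM, DE, DF, DJ, DL, DM, DN, EF, EG, EJ, EN, FG, FL, FM, GL, GM, GN, JL, JM, JN, LN, MN
  2-simplices (20): ABF, ABG, AFL, AGL, BEF, BEJ, BGM, BJM, DEJ, DEN, DFL, DFM, DJL, DMN, EFG, EGN, FGM, GLN, JLN, JMN

so the chain groups are C_0 ≅ Z^10, C_1 ≅ Z^30, C_2 ≅ Z^20.

The boundary map ∂_1: C_1 → C_0 maps an edge to its endpoints' difference, ∂[p,q] = q − p.
The resulting 10×30 matrix has rank 9, and its Smith normal form has invariant factors (1,1,1,1,1,1,1,1,1).

∂_2: C_2 → C_1 maps a triangle to the signed sum of its edges. For instance
  ∂JMN = MN − JN + JM,
  ∂DFM = FM − DM + DF.
This gives a 30×20 integer matrix of rank 20; reducing to Smith normal form yields diagonal entries (1,1,1,1,1,1,1,1,1,1,1,1,1,1,1,1,1,1,1,2).

From H_k ≅ ker(∂_k) / im(∂_{k+1}) we obtain:

  H_0: rank C_0 − rank ∂_1 = 10 − 9 = 1, and the invariant factors of ∂_1 are all 1, so H_0 ≅ Z.
  H_1: rank ker ∂_1 − rank ∂_2 = (30 − 9) − 20 = 1, and ∂_2 has invariant factor 2 > 1, so H_1 ≅ Z ⊕ Z_2.
  H_2: rank ker ∂_2 − rank ∂_3 = (20 − 20) − 0 = 0, and there is no ∂_3, so H_2 ≅ 0.

As a check, the Euler characteristic is 10 − 30 + 20 = 0, which agrees with 1 − 1 + 0 = 0.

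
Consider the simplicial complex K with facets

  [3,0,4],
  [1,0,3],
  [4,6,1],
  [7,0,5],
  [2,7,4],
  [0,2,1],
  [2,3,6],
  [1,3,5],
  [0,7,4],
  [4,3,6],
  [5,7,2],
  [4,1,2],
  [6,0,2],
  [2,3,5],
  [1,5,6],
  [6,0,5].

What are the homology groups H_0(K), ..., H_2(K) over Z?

Fix the vertex order 0 < 1 < 2 < 3 < 4 < 5 < 6 < 7 and write every simplex with vertices in increasing order. Then dim K = 2 and the simplices of K are:

  0-simplices (8): [0], [1], [2], [3], [4], [5], [6], [7]
  1-simplices (24): (24 of them)
  2-simplices (16): [0,1,2], [0,1,3], [0,2,6], [0,3,4], [0,4,7], [0,5,6], [0,5,7], [1,2,4], [1,3,5], [1,4,6], [1,5,6], [2,3,5], [2,3,6], [2,4,7], [2,5,7], [3,4,6]

so the chain groups are C_0 ≅ Z^8, C_1 ≅ Z^24, C_2 ≅ Z^16.

Boundary ∂_1: C_1 → C_0 sends each edge [p,q] (with p < q) to q − p.
The resulting 8×24 matrix has rank 7, and its Smith normal form has invariant factors (1,1,1,1,1,1,1).

∂_2: C_2 → C_1 sends each 2-simplex [p,q,r] to [q,r] − [p,r] + [p,q]. For instance
  ∂[2,5,7] = [5,7] − [2,7] + [2,5],
  ∂[1,3,5] = [3,5] − [1,5] + [1,3].
This gives a 24×16 integer matrix of rank 15; reducing to Smith normal form yields diagonal entries (1,1,1,1,1,1,1,1,1,1,1,1,1,1,1).

Computing H_k = (kernel of ∂_k) / (image of ∂_{k+1}):

  H_0: rank C_0 − rank ∂_1 = 8 − 7 = 1, and the invariant factors of ∂_1 are all 1, so H_0 ≅ Z.
  H_1: rank ker ∂_1 − rank ∂_2 = (24 − 7) − 15 = 2, and the invariant factors of ∂_2 are all 1, so H_1 ≅ Z^2.
  H_2: rank ker ∂_2 − rank ∂_3 = (16 − 15) − 0 = 1, and there is no ∂_3, so H_2 ≅ Z.

As a check, the Euler characteristic is 8 − 24 + 16 = 0, which agrees with 1 − 2 + 1 = 0.
(K is a triangulation of the torus T^2.)

H_0 = Z,  H_1 = Z^2,  H_2 = Z.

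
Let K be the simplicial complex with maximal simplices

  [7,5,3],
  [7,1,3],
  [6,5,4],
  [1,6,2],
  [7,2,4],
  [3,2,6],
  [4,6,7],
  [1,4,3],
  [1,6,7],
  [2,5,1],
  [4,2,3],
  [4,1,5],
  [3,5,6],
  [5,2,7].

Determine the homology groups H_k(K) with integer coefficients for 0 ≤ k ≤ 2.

H_0 ≅ Z,  H_1 ≅ Z^2,  H_2 ≅ Z.

Fix the vertex order 1 < 2 < 3 < 4 < 5 < 6 < 7 and write every simplex with vertices in increasing order. Then dim K = 2 and the simplices of K are:

  0-simplices (7): [1], [2], [3], [4], [5], [6], [7]
  1-simplices (21): [1,2], [1,3], [1,4], [1,5], [1,6], [1,7], [2,3], [2,4], [2,5], [2,6], [2,7], [3,4], [3,5], [3,6], [3,7], [4,5], [4,6], [4,7], [5,6], [5,7], [6,7]
  2-simplices (14): [1,2,5], [1,2,6], [1,3,4], [1,3,7], [1,4,5], [1,6,7], [2,3,4], [2,3,6], [2,4,7], [2,5,7], [3,5,6], [3,5,7], [4,5,6], [4,6,7]

giving chain groups C_0 ≅ Z^7, C_1 ≅ Z^21, C_2 ≅ Z^14.

∂_1: C_1 → C_0 is given by ∂[p,q] = [q] − [p]. For instance
  ∂[2,4] = [4] − [2].
This gives a 7×21 integer matrix of rank 6; reducing to Smith normal form yields diagonal entries (1,1,1,1,1,1).

Boundary ∂_2: C_2 → C_1 sends each 2-simplex [p,q,r] to [q,r] − [p,r] + [p,q]. For instance
  ∂[1,6,7] = [6,7] − [1,7] + [1,6],
  ∂[1,3,7] = [3,7] − [1,7] + [1,3].
As a 21×14 matrix over Z this has rank 13, with invariant factors (1,1,1,1,1,1,1,1,1,1,1,1,1).

Reading off H_k = ker ∂_k / im ∂_{k+1}:

  H_0: rank C_0 − rank ∂_1 = 7 − 6 = 1, and the invariant factors of ∂_1 are all 1, so H_0 ≅ Z.
  H_1: rank ker ∂_1 − rank ∂_2 = (21 − 6) − 13 = 2, and the invariant factors of ∂_2 are all 1, so H_1 ≅ Z^2.
  H_2: rank ker ∂_2 − rank ∂_3 = (14 − 13) − 0 = 1, and there is no ∂_3, so H_2 ≅ Z.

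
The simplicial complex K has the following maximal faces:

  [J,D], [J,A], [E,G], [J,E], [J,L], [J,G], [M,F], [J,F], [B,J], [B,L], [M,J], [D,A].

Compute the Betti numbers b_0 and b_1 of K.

b_0 = 1, b_1 = 4.

We work with the vertex ordering A < B < D < E < F < G < J < L < M. The simplices of K, each written with vertices in increasing order, are:

  0-simplices (9): A, B, D, E, F, G, J, L, M
  1-simplices (12): AD, AJ, BJ, BL, DJ, EG, EJ, FJ, FM, GJ, JL, JM

giving chain groups C_0 ≅ Z^9, C_1 ≅ Z^12.

The boundary map ∂_1: C_1 → C_0 maps an edge to its endpoints' difference, ∂[p,q] = q − p.
The resulting 9×12 matrix has rank 8, and its Smith normal form has invariant factors (1,1,1,1,1,1,1,1).

Computing H_k = (kernel of ∂_k) / (image of ∂_{k+1}):

  H_0: rank C_0 − rank ∂_1 = 9 − 8 = 1, and the invariant factors of ∂_1 are all 1, so H_0 ≅ Z.
  H_1: rank ker ∂_1 − rank ∂_2 = (12 − 8) − 0 = 4, and there is no ∂_2, so H_1 ≅ Z^4.

Hence the Betti numbers are b_0 = 1, b_1 = 4.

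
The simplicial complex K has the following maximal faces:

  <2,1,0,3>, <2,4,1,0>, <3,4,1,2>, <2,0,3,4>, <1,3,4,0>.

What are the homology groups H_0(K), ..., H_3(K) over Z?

H_0 = Z,  H_1 = 0,  H_2 = 0,  H_3 = Z.

We work with the vertex ordering 0 < 1 < 2 < 3 < 4. The simplices of K, each written with vertices in increasing order, are:

  0-simplices (5): [0], [1], [2], [3], [4]
  1-simplices (10): [0,1], [0,2], [0,3], [0,4], [1,2], [1,3], [1,4], [2,3], [2,4], [3,4]
  2-simplices (10): [0,1,2], [0,1,3], [0,1,4], [0,2,3], [0,2,4], [0,3,4], [1,2,3], [1,2,4], [1,3,4], [2,3,4]
  3-simplices (5): [0,1,2,3], [0,1,2,4], [0,1,3,4], [0,2,3,4], [1,2,3,4]

so the chain groups are C_0 ≅ Z^5, C_1 ≅ Z^10, C_2 ≅ Z^10, C_3 ≅ Z^5.

Boundary ∂_1: C_1 → C_0 maps an edge to its endpoints' difference, ∂[p,q] = q − p.
The 5×10 boundary matrix has rank 4 and Smith normal form diag(1,1,1,1).

The boundary map ∂_2: C_2 → C_1 sends each 2-simplex [p,q,r] to [q,r] − [p,r] + [p,q]. For instance
  ∂[2,3,4] = [3,4] − [2,4] + [2,3],
  ∂[1,3,4] = [3,4] − [1,4] + [1,3].
The 10×10 boundary matrix has rank 6 and Smith normal form diag(1,1,1,1,1,1).

The boundary map ∂_3: C_3 → C_2 sends each 3-simplex σ to the alternating sum Σ_i (−1)^i (σ with its i-th vertex removed). For instance
  ∂[0,1,2,3] = [1,2,3] − [0,2,3] + [0,1,3] − [0,1,2],
  ∂[0,1,3,4] = [1,3,4] − [0,3,4] + [0,1,4] − [0,1,3].
As a 10×5 matrix over Z this has rank 4, with invariant factors (1,1,1,1).

Now H_k = ker ∂_k / im ∂_{k+1}, so:

  H_0: rank C_0 − rank ∂_1 = 5 − 4 = 1, and the invariant factors of ∂_1 are all 1, so H_0 = Z.
  H_1: rank ker ∂_1 − rank ∂_2 = (10 − 4) − 6 = 0, and the invariant factors of ∂_2 are all 1, so H_1 = 0.
  H_2: rank ker ∂_2 − rank ∂_3 = (10 − 6) − 4 = 0, and the invariant factors of ∂_3 are all 1, so H_2 = 0.
  H_3: rank ker ∂_3 − rank ∂_4 = (5 − 4) − 0 = 1, and there is no ∂_4, so H_3 = Z.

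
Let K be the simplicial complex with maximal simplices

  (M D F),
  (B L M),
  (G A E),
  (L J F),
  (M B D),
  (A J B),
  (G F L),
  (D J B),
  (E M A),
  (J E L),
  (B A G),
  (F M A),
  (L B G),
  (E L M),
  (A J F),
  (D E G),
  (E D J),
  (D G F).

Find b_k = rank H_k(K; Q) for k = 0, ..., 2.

b_0 = 1, b_1 = 2, b_2 = 1.

We work with the vertex ordering A < B < D < E < F < G < J < L < M. The simplices of K, each written with vertices in increasing order, are:

  0-simplices (9): A, B, D, E, F, G, J, L, M
  1-simplices (27): AB, AE, AF, AG, AJ, AM, BD, BG, BJ, BL, BM, DE, DF, DG, DJ, DM, EG, EJ, EL, EM, FG, FJ, FL, FM, GL, JL, LM
  2-simplices (18): ABG, ABJ, AEG, AEM, AFJ, AFM, BDJ, BDM, BGL, BLM, DEG, DEJ, DFG, DFM, EJL, ELM, FGL, FJL

giving chain groups C_0 ≅ Z^9, C_1 ≅ Z^27, C_2 ≅ Z^18.

The boundary map ∂_1: C_1 → C_0 sends each edge [p,q] (with p < q) to q − p.
This gives a 9×27 integer matrix of rank 8; reducing to Smith normal form yields diagonal entries (1,1,1,1,1,1,1,1).

∂_2: C_2 → C_1 acts by ∂[p,q,r] = [q,r] − [p,r] + [p,q]. For instance
  ∂BGL = GL − BL + BG,
  ∂BDM = DM − BM + BD.
This gives a 27×18 integer matrix of rank 17; reducing to Smith normal form yields diagonal entries (1,1,1,1,1,1,1,1,1,1,1,1,1,1,1,1,1).

From H_k ≅ ker(∂_k) / im(∂_{k+1}) we obtain:

  H_0: rank C_0 − rank ∂_1 = 9 − 8 = 1, and the invariant factors of ∂_1 are all 1, so H_0 ≅ Z.
  H_1: rank ker ∂_1 − rank ∂_2 = (27 − 8) − 17 = 2, and the invariant factors of ∂_2 are all 1, so H_1 ≅ Z^2.
  H_2: rank ker ∂_2 − rank ∂_3 = (18 − 17) − 0 = 1, and there is no ∂_3, so H_2 ≅ Z.

As a check, the Euler characteristic is 9 − 27 + 18 = 0, which agrees with 1 − 2 + 1 = 0.

Hence the Betti numbers are b_0 = 1, b_1 = 2, b_2 = 1.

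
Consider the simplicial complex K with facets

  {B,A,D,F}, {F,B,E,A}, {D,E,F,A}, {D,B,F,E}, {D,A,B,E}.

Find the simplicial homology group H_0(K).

H_0 ≅ Z.

Fix the vertex order A < B < D < E < F and write every simplex with vertices in increasing order. Then dim K = 3 and the simplices of K are:

  0-simplices (5): A, B, D, E, F
  1-simplices (10): AB, AD, AE, AF, BD, BE, BF, DE, DF, EF
  2-simplices (10): ABD, ABE, ABF, ADE, ADF, AEF, BDE, BDF, BEF, DEF
  3-simplices (5): ABDE, ABDF, ABEF, ADEF, BDEF

Hence C_0 ≅ Z^5, C_1 ≅ Z^10, C_2 ≅ Z^10, C_3 ≅ Z^5.

∂_1: C_1 → C_0 maps an edge to its endpoints' difference, ∂[p,q] = q − p. For instance
  ∂DF = F − D.
This gives a 5×10 integer matrix of rank 4; reducing to Smith normal form yields diagonal entries (1,1,1,1).

The boundary map ∂_2: C_2 → C_1 maps a triangle to the signed sum of its edges. For instance
  ∂ADF = DF − AF + AD,
  ∂DEF = EF − DF + DE.
As a 10×10 matrix over Z this has rank 6, with invariant factors (1,1,1,1,1,1).

The boundary map ∂_3: C_3 → C_2 sends each 3-simplex σ to the alternating sum Σ_i (−1)^i (σ with its i-th vertex removed). For instance
  ∂BDEF = DEF − BEF + BDF − BDE,
  ∂ABEF = BEF − AEF + ABF − ABE.
The resulting 10×5 matrix has rank 4, and its Smith normal form has invariant factors (1,1,1,1).

From H_k ≅ ker(∂_k) / im(∂_{k+1}) we obtain:

  H_0: rank C_0 − rank ∂_1 = 5 − 4 = 1, and the invariant factors of ∂_1 are all 1, so H_0 = Z.

(K is a triangulation of the 3-sphere S^3.)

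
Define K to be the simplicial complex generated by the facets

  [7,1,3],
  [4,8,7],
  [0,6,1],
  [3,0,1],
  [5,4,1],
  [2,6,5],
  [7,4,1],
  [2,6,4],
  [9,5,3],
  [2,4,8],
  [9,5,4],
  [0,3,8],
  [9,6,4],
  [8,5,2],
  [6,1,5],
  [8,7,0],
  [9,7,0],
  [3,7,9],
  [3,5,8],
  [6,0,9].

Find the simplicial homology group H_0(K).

H_0 = Z.

We work with the vertex ordering 0 < 1 < 2 < 3 < 4 < 5 < 6 < 7 < 8 < 9. The simplices of K, each written with vertices in increasing order, are:

  0-simplices (10): [0], [1], [2], [3], [4], [5], [6], [7], [8], [9]
  1-simplices (30): (30 of them)
  2-simplices (20): (20 of them)

giving chain groups C_0 ≅ Z^10, C_1 ≅ Z^30, C_2 ≅ Z^20.

∂_1: C_1 → C_0 sends each edge [p,q] (with p < q) to q − p. For instance
  ∂[0,3] = [3] − [0].
This gives a 10×30 integer matrix of rank 9; reducing to Smith normal form yields diagonal entries (1,1,1,1,1,1,1,1,1).

The boundary map ∂_2: C_2 → C_1 sends each 2-simplex [p,q,r] to [q,r] − [p,r] + [p,q]. For instance
  ∂[0,1,3] = [1,3] − [0,3] + [0,1],
  ∂[2,5,6] = [5,6] − [2,6] + [2,5].
As a 30×20 matrix over Z this has rank 20, with invariant factors (1,1,1,1,1,1,1,1,1,1,1,1,1,1,1,1,1,1,1,2).

Reading off H_k = ker ∂_k / im ∂_{k+1}:

  H_0: rank C_0 − rank ∂_1 = 10 − 9 = 1, and the invariant factors of ∂_1 are all 1, so H_0 = Z.

(K is a triangulation of the Klein bottle.)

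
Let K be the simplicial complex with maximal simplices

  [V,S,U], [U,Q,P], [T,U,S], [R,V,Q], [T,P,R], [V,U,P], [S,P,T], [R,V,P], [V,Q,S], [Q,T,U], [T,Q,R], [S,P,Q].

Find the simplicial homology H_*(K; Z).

H_0 ≅ Z,  H_1 ≅ Z_2,  H_2 = 0.

Fix the vertex order P < Q < R < S < T < U < V and write every simplex with vertices in increasing order. Then dim K = 2 and the simplices of K are:

  0-simplices (7): P, Q, R, S, T, U, V
  1-simplices (18): PQ, PR, PS, PT, PU, PV, QR, QS, QT, QU, QV, RT, RV, ST, SU, SV, TU, UV
  2-simplices (12): PQS, PQU, PRT, PRV, PST, PUV, QRT, QRV, QSV, QTU, STU, SUV

so the chain groups are C_0 ≅ Z^7, C_1 ≅ Z^18, C_2 ≅ Z^12.

∂_1: C_1 → C_0 sends each edge [p,q] (with p < q) to q − p. For instance
  ∂PT = T − P.
The resulting 7×18 matrix has rank 6, and its Smith normal form has invariant factors (1,1,1,1,1,1).

∂_2: C_2 → C_1 acts by ∂[p,q,r] = [q,r] − [p,r] + [p,q]. For instance
  ∂QTU = TU − QU + QT,
  ∂QRV = RV − QV + QR.
The resulting 18×12 matrix has rank 12, and its Smith normal form has invariant factors (1,1,1,1,1,1,1,1,1,1,1,2).

Now H_k = ker ∂_k / im ∂_{k+1}, so:

  H_0: rank C_0 − rank ∂_1 = 7 − 6 = 1, and the invariant factors of ∂_1 are all 1, so H_0 = Z.
  H_1: rank ker ∂_1 − rank ∂_2 = (18 − 6) − 12 = 0, and ∂_2 has invariant factor 2 > 1, so H_1 = Z_2.
  H_2: rank ker ∂_2 − rank ∂_3 = (12 − 12) − 0 = 0, and there is no ∂_3, so H_2 = 0.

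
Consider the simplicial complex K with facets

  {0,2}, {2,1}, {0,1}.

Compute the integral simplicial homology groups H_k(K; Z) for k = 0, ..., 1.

H_0 ≅ Z,  H_1 ≅ Z.

K has 3 vertices, 3 edges.
rank ∂_0 = 0, rank ∂_1 = 2 ⇒ b_0 = 3 − 0 − 2 = 1; all invariant factors of ∂_1 are 1 so no torsion. So H_0 = Z.
rank ∂_1 = 2, rank ∂_2 = 0 ⇒ b_1 = 3 − 2 − 0 = 1. So H_1 = Z.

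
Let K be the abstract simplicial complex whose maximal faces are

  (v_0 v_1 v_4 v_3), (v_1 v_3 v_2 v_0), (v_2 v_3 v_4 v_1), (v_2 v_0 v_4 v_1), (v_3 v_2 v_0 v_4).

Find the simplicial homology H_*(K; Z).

H_0 ≅ Z,  H_1 = 0,  H_2 = 0,  H_3 ≅ Z.

Order the vertices as v_0 < v_1 < v_2 < v_3 < v_4. Listing each simplex with vertices in this order, K has dimension 3 with simplices:

  0-simplices (5): [v_0], [v_1], [v_2], [v_3], [v_4]
  1-simplices (10): [v_0,v_1], [v_0,v_2], [v_0,v_3], [v_0,v_4], [v_1,v_2], [v_1,v_3], [v_1,v_4], [v_2,v_3], [v_2,v_4], [v_3,v_4]
  2-simplices (10): [v_0,v_1,v_2], [v_0,v_1,v_3], [v_0,v_1,v_4], [v_0,v_2,v_3], [v_0,v_2,v_4], [v_0,v_3,v_4], [v_1,v_2,v_3], [v_1,v_2,v_4], [v_1,v_3,v_4], [v_2,v_3,v_4]
  3-simplices (5): [v_0,v_1,v_2,v_3], [v_0,v_1,v_2,v_4], [v_0,v_1,v_3,v_4], [v_0,v_2,v_3,v_4], [v_1,v_2,v_3,v_4]

so the chain groups are C_0 ≅ Z^5, C_1 ≅ Z^10, C_2 ≅ Z^10, C_3 ≅ Z^5.

The boundary map ∂_1: C_1 → C_0 sends each edge [p,q] (with p < q) to q − p.
As a 5×10 matrix over Z this has rank 4, with invariant factors (1,1,1,1).

∂_2: C_2 → C_1 sends each 2-simplex [p,q,r] to [q,r] − [p,r] + [p,q]. For instance
  ∂[v_1,v_3,v_4] = [v_3,v_4] − [v_1,v_4] + [v_1,v_3],
  ∂[v_1,v_2,v_4] = [v_2,v_4] − [v_1,v_4] + [v_1,v_2].
The resulting 10×10 matrix has rank 6, and its Smith normal form has invariant factors (1,1,1,1,1,1).

The boundary map ∂_3: C_3 → C_2 sends each 3-simplex σ to the alternating sum Σ_i (−1)^i (σ with its i-th vertex removed). For instance
  ∂[v_0,v_1,v_2,v_4] = [v_1,v_2,v_4] − [v_0,v_2,v_4] + [v_0,v_1,v_4] − [v_0,v_1,v_2],
  ∂[v_1,v_2,v_3,v_4] = [v_2,v_3,v_4] − [v_1,v_3,v_4] + [v_1,v_2,v_4] − [v_1,v_2,v_3].
The 10×5 boundary matrix has rank 4 and Smith normal form diag(1,1,1,1).

From H_k ≅ ker(∂_k) / im(∂_{k+1}) we obtain:

  H_0: rank C_0 − rank ∂_1 = 5 − 4 = 1, and the invariant factors of ∂_1 are all 1, so H_0 = Z.
  H_1: rank ker ∂_1 − rank ∂_2 = (10 − 4) − 6 = 0, and the invariant factors of ∂_2 are all 1, so H_1 = 0.
  H_2: rank ker ∂_2 − rank ∂_3 = (10 − 6) − 4 = 0, and the invariant factors of ∂_3 are all 1, so H_2 = 0.
  H_3: rank ker ∂_3 − rank ∂_4 = (5 − 4) − 0 = 1, and there is no ∂_4, so H_3 = Z.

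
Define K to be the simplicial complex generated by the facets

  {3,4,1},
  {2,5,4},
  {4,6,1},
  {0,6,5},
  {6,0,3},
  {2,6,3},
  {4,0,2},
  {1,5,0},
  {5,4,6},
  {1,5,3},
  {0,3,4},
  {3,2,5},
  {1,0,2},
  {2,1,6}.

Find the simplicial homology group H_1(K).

Fix the vertex order 0 < 1 < 2 < 3 < 4 < 5 < 6 and write every simplex with vertices in increasing order. Then dim K = 2 and the simplices of K are:

  0-simplices (7): [0], [1], [2], [3], [4], [5], [6]
  1-simplices (21): [0,1], [0,2], [0,3], [0,4], [0,5], [0,6], [1,2], [1,3], [1,4], [1,5], [1,6], [2,3], [2,4], [2,5], [2,6], [3,4], [3,5], [3,6], [4,5], [4,6], [5,6]
  2-simplices (14): [0,1,2], [0,1,5], [0,2,4], [0,3,4], [0,3,6], [0,5,6], [1,2,6], [1,3,4], [1,3,5], [1,4,6], [2,3,5], [2,3,6], [2,4,5], [4,5,6]

giving chain groups C_0 ≅ Z^7, C_1 ≅ Z^21, C_2 ≅ Z^14.

Boundary ∂_1: C_1 → C_0 maps an edge to its endpoints' difference, ∂[p,q] = q − p. For instance
  ∂[1,2] = [2] − [1].
The resulting 7×21 matrix has rank 6, and its Smith normal form has invariant factors (1,1,1,1,1,1).

∂_2: C_2 → C_1 acts by ∂[p,q,r] = [q,r] − [p,r] + [p,q]. For instance
  ∂[0,3,6] = [3,6] − [0,6] + [0,3],
  ∂[0,2,4] = [2,4] − [0,4] + [0,2].
This gives a 21×14 integer matrix of rank 13; reducing to Smith normal form yields diagonal entries (1,1,1,1,1,1,1,1,1,1,1,1,1).

Computing H_k = (kernel of ∂_k) / (image of ∂_{k+1}):

  H_1: rank ker ∂_1 − rank ∂_2 = (21 − 6) − 13 = 2, and the invariant factors of ∂_2 are all 1, so H_1 ≅ Z^2.

(K is a triangulation of the torus T^2.)

H_1 ≅ Z^2.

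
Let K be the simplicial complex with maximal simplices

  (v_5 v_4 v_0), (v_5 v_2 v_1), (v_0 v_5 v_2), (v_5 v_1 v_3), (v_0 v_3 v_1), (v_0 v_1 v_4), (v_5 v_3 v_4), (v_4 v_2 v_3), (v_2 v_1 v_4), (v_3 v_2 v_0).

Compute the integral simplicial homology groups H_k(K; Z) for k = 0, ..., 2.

Order the vertices as v_0 < v_1 < v_2 < v_3 < v_4 < v_5. Listing each simplex with vertices in this order, K has dimension 2 with simplices:

  0-simplices (6): [v_0], [v_1], [v_2], [v_3], [v_4], [v_5]
  1-simplices (15): (15 of them)
  2-simplices (10): [v_0,v_1,v_3], [v_0,v_1,v_4], [v_0,v_2,v_3], [v_0,v_2,v_5], [v_0,v_4,v_5], [v_1,v_2,v_4], [v_1,v_2,v_5], [v_1,v_3,v_5], [v_2,v_3,v_4], [v_3,v_4,v_5]

giving chain groups C_0 ≅ Z^6, C_1 ≅ Z^15, C_2 ≅ Z^10.

∂_1: C_1 → C_0 maps an edge to its endpoints' difference, ∂[p,q] = q − p. For instance
  ∂[v_4,v_5] = [v_5] − [v_4].
This gives a 6×15 integer matrix of rank 5; reducing to Smith normal form yields diagonal entries (1,1,1,1,1).

The boundary map ∂_2: C_2 → C_1 maps a triangle to the signed sum of its edges. For instance
  ∂[v_0,v_1,v_4] = [v_1,v_4] − [v_0,v_4] + [v_0,v_1],
  ∂[v_0,v_1,v_3] = [v_1,v_3] − [v_0,v_3] + [v_0,v_1].
This gives a 15×10 integer matrix of rank 10; reducing to Smith normal form yields diagonal entries (1,1,1,1,1,1,1,1,1,2).

From H_k ≅ ker(∂_k) / im(∂_{k+1}) we obtain:

  H_0: rank C_0 − rank ∂_1 = 6 − 5 = 1, and the invariant factors of ∂_1 are all 1, so H_0 = Z.
  H_1: rank ker ∂_1 − rank ∂_2 = (15 − 5) − 10 = 0, and ∂_2 has invariant factor 2 > 1, so H_1 = Z/2Z.
  H_2: rank ker ∂_2 − rank ∂_3 = (10 − 10) − 0 = 0, and there is no ∂_3, so H_2 = 0.

H_0 ≅ Z,  H_1 ≅ Z/2Z,  H_2 = 0.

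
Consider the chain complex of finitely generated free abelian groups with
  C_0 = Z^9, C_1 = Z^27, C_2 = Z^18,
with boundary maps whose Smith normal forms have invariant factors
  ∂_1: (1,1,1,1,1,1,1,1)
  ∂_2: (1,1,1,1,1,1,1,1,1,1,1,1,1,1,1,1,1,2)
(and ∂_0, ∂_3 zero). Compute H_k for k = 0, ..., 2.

H_0 = Z,  H_1 = Z ⊕ Z/2,  H_2 = 0.

H_0: b_0 = 9 − 0 − 8 = 1; torsion from ∂_1 factors > 1: none. So H_0 = Z.
H_1: b_1 = 27 − 8 − 18 = 1; torsion from ∂_2 factors > 1: [2]. So H_1 = Z ⊕ Z/2.
H_2: b_2 = 18 − 18 − 0 = 0; torsion from ∂_3 factors > 1: none. So H_2 = 0.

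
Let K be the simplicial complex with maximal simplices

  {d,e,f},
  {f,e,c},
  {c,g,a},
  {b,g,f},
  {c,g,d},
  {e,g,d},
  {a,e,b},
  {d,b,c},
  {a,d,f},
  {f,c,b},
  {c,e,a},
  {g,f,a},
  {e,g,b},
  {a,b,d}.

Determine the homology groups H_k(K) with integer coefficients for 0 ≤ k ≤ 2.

H_0 ≅ Z,  H_1 ≅ Z^2,  H_2 ≅ Z.

Fix the vertex order a < b < c < d < e < f < g and write every simplex with vertices in increasing order. Then dim K = 2 and the simplices of K are:

  0-simplices (7): a, b, c, d, e, f, g
  1-simplices (21): ab, ac, ad, ae, af, ag, bc, bd, be, bf, bg, cd, ce, cf, cg, de, df, dg, ef, eg, fg
  2-simplices (14): abd, abe, ace, acg, adf, afg, bcd, bcf, beg, bfg, cdg, cef, def, deg

so the chain groups are C_0 ≅ Z^7, C_1 ≅ Z^21, C_2 ≅ Z^14.

The boundary map ∂_1: C_1 → C_0 is given by ∂[p,q] = [q] − [p]. For instance
  ∂df = f − d.
The resulting 7×21 matrix has rank 6, and its Smith normal form has invariant factors (1,1,1,1,1,1).

∂_2: C_2 → C_1 sends each 2-simplex [p,q,r] to [q,r] − [p,r] + [p,q]. For instance
  ∂afg = fg − ag + af,
  ∂acg = cg − ag + ac.
The resulting 21×14 matrix has rank 13, and its Smith normal form has invariant factors (1,1,1,1,1,1,1,1,1,1,1,1,1).

Now H_k = ker ∂_k / im ∂_{k+1}, so:

  H_0: rank C_0 − rank ∂_1 = 7 − 6 = 1, and the invariant factors of ∂_1 are all 1, so H_0 ≅ Z.
  H_1: rank ker ∂_1 − rank ∂_2 = (21 − 6) − 13 = 2, and the invariant factors of ∂_2 are all 1, so H_1 ≅ Z^2.
  H_2: rank ker ∂_2 − rank ∂_3 = (14 − 13) − 0 = 1, and there is no ∂_3, so H_2 ≅ Z.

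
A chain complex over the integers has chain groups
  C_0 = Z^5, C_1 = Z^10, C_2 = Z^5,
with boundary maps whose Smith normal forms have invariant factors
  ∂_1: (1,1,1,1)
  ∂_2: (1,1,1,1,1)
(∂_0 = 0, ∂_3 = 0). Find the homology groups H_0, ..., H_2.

H_0: b_0 = 5 − 0 − 4 = 1; torsion from ∂_1 factors > 1: none. So H_0 ≅ Z.
H_1: b_1 = 10 − 4 − 5 = 1; torsion from ∂_2 factors > 1: none. So H_1 ≅ Z.
H_2: b_2 = 5 − 5 − 0 = 0; torsion from ∂_3 factors > 1: none. So H_2 ≅ 0.

H_0 ≅ Z,  H_1 ≅ Z,  H_2 = 0.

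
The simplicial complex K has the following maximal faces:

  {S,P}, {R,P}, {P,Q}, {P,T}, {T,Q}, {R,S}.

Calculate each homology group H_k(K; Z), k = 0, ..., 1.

H_0 ≅ Z,  H_1 ≅ Z^2.

Fix the vertex order P < Q < R < S < T and write every simplex with vertices in increasing order. Then dim K = 1 and the simplices of K are:

  0-simplices (5): P, Q, R, S, T
  1-simplices (6): PQ, PR, PS, PT, QT, RS

so the chain groups are C_0 ≅ Z^5, C_1 ≅ Z^6.

The boundary map ∂_1: C_1 → C_0 maps an edge to its endpoints' difference, ∂[p,q] = q − p.
As a 5×6 matrix over Z this has rank 4, with invariant factors (1,1,1,1).

Now H_k = ker ∂_k / im ∂_{k+1}, so:

  H_0: rank C_0 − rank ∂_1 = 5 − 4 = 1, and the invariant factors of ∂_1 are all 1, so H_0 ≅ Z.
  H_1: rank ker ∂_1 − rank ∂_2 = (6 − 4) − 0 = 2, and there is no ∂_2, so H_1 ≅ Z^2.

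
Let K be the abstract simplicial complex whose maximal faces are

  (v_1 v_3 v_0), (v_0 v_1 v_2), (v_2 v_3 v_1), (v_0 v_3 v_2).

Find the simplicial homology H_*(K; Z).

H_0 = Z,  H_1 = 0,  H_2 = Z.

Take the total order v_0 < v_1 < v_2 < v_3 on the vertex set. Then K (dimension 2) consists of the simplices:

  0-simplices (4): [v_0], [v_1], [v_2], [v_3]
  1-simplices (6): [v_0,v_1], [v_0,v_2], [v_0,v_3], [v_1,v_2], [v_1,v_3], [v_2,v_3]
  2-simplices (4): [v_0,v_1,v_2], [v_0,v_1,v_3], [v_0,v_2,v_3], [v_1,v_2,v_3]

so the chain groups are C_0 ≅ Z^4, C_1 ≅ Z^6, C_2 ≅ Z^4.

The boundary map ∂_1: C_1 → C_0 is given by ∂[p,q] = [q] − [p].
This gives a 4×6 integer matrix of rank 3; reducing to Smith normal form yields diagonal entries (1,1,1).

The boundary map ∂_2: C_2 → C_1 sends each 2-simplex [p,q,r] to [q,r] − [p,r] + [p,q]. For instance
  ∂[v_0,v_1,v_3] = [v_1,v_3] − [v_0,v_3] + [v_0,v_1],
  ∂[v_0,v_2,v_3] = [v_2,v_3] − [v_0,v_3] + [v_0,v_2].
The 6×4 boundary matrix has rank 3 and Smith normal form diag(1,1,1).

Reading off H_k = ker ∂_k / im ∂_{k+1}:

  H_0: rank C_0 − rank ∂_1 = 4 − 3 = 1, and the invariant factors of ∂_1 are all 1, so H_0 ≅ Z.
  H_1: rank ker ∂_1 − rank ∂_2 = (6 − 3) − 3 = 0, and the invariant factors of ∂_2 are all 1, so H_1 ≅ 0.
  H_2: rank ker ∂_2 − rank ∂_3 = (4 − 3) − 0 = 1, and there is no ∂_3, so H_2 ≅ Z.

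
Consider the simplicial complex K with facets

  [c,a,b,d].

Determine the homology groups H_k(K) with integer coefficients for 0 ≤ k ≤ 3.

We work with the vertex ordering a < b < c < d. The simplices of K, each written with vertices in increasing order, are:

  0-simplices (4): a, b, c, d
  1-simplices (6): ab, ac, ad, bc, bd, cd
  2-simplices (4): abc, abd, acd, bcd
  3-simplices (1): abcd

so the chain groups are C_0 ≅ Z^4, C_1 ≅ Z^6, C_2 ≅ Z^4, C_3 ≅ Z^1.

Boundary ∂_1: C_1 → C_0 maps an edge to its endpoints' difference, ∂[p,q] = q − p. For instance
  ∂bc = c − b.
This gives a 4×6 integer matrix of rank 3; reducing to Smith normal form yields diagonal entries (1,1,1).

Boundary ∂_2: C_2 → C_1 maps a triangle to the signed sum of its edges. For instance
  ∂abc = bc − ac + ab,
  ∂bcd = cd − bd + bc.
The resulting 6×4 matrix has rank 3, and its Smith normal form has invariant factors (1,1,1).

The boundary map ∂_3: C_3 → C_2 sends each 3-simplex σ to the alternating sum Σ_i (−1)^i (σ with its i-th vertex removed). For instance
  ∂abcd = bcd − acd + abd − abc.
The resulting 4×1 matrix has rank 1, and its Smith normal form has invariant factors (1).

Reading off H_k = ker ∂_k / im ∂_{k+1}:

  H_0: rank C_0 − rank ∂_1 = 4 − 3 = 1, and the invariant factors of ∂_1 are all 1, so H_0 ≅ Z.
  H_1: rank ker ∂_1 − rank ∂_2 = (6 − 3) − 3 = 0, and the invariant factors of ∂_2 are all 1, so H_1 ≅ 0.
  H_2: rank ker ∂_2 − rank ∂_3 = (4 − 3) − 1 = 0, and the invariant factors of ∂_3 are all 1, so H_2 ≅ 0.
  H_3: rank ker ∂_3 − rank ∂_4 = (1 − 1) − 0 = 0, and there is no ∂_4, so H_3 ≅ 0.

As a check, the Euler characteristic is 4 − 6 + 4 − 1 = 1, which agrees with 1 − 0 + 0 − 0 = 1.
(K is a triangulation of the 3-simplex.)

H_0 ≅ Z,  H_1 = 0,  H_2 = 0,  H_3 = 0.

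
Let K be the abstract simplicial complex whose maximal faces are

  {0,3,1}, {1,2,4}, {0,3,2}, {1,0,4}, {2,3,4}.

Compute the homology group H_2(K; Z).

Order the vertices as 0 < 1 < 2 < 3 < 4. Listing each simplex with vertices in this order, K has dimension 2 with simplices:

  0-simplices (5): [0], [1], [2], [3], [4]
  1-simplices (10): [0,1], [0,2], [0,3], [0,4], [1,2], [1,3], [1,4], [2,3], [2,4], [3,4]
  2-simplices (5): [0,1,3], [0,1,4], [0,2,3], [1,2,4], [2,3,4]

Hence C_0 ≅ Z^5, C_1 ≅ Z^10, C_2 ≅ Z^5.

The boundary map ∂_1: C_1 → C_0 is given by ∂[p,q] = [q] − [p].
As a 5×10 matrix over Z this has rank 4, with invariant factors (1,1,1,1).

Boundary ∂_2: C_2 → C_1 sends each 2-simplex [p,q,r] to [q,r] − [p,r] + [p,q]. For instance
  ∂[0,2,3] = [2,3] − [0,3] + [0,2],
  ∂[0,1,3] = [1,3] − [0,3] + [0,1].
The 10×5 boundary matrix has rank 5 and Smith normal form diag(1,1,1,1,1).

Now H_k = ker ∂_k / im ∂_{k+1}, so:

  H_2: rank ker ∂_2 − rank ∂_3 = (5 − 5) − 0 = 0, and there is no ∂_3, so H_2 = 0.

(K is a triangulation of the Möbius band.)

H_2 = 0.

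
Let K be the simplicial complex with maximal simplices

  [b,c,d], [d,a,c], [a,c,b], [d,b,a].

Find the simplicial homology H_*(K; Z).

H_0 ≅ Z,  H_1 = 0,  H_2 ≅ Z.

We work with the vertex ordering a < b < c < d. The simplices of K, each written with vertices in increasing order, are:

  0-simplices (4): a, b, c, d
  1-simplices (6): ab, ac, ad, bc, bd, cd
  2-simplices (4): abc, abd, acd, bcd

giving chain groups C_0 ≅ Z^4, C_1 ≅ Z^6, C_2 ≅ Z^4.

The boundary map ∂_1: C_1 → C_0 sends each edge [p,q] (with p < q) to q − p. For instance
  ∂cd = d − c.
As a 4×6 matrix over Z this has rank 3, with invariant factors (1,1,1).

The boundary map ∂_2: C_2 → C_1 sends each 2-simplex [p,q,r] to [q,r] − [p,r] + [p,q]. For instance
  ∂acd = cd − ad + ac,
  ∂abc = bc − ac + ab.
The resulting 6×4 matrix has rank 3, and its Smith normal form has invariant factors (1,1,1).

Now H_k = ker ∂_k / im ∂_{k+1}, so:

  H_0: rank C_0 − rank ∂_1 = 4 − 3 = 1, and the invariant factors of ∂_1 are all 1, so H_0 = Z.
  H_1: rank ker ∂_1 − rank ∂_2 = (6 − 3) − 3 = 0, and the invariant factors of ∂_2 are all 1, so H_1 = 0.
  H_2: rank ker ∂_2 − rank ∂_3 = (4 − 3) − 0 = 1, and there is no ∂_3, so H_2 = Z.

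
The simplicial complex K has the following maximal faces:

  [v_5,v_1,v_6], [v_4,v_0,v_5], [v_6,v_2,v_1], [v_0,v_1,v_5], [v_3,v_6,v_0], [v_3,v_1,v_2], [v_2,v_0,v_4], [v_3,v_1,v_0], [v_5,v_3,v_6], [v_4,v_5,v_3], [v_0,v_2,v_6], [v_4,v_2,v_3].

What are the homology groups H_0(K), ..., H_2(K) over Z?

H_0 ≅ Z,  H_1 ≅ Z_2,  H_2 = 0.

Take the total order v_0 < v_1 < v_2 < v_3 < v_4 < v_5 < v_6 on the vertex set. Then K (dimension 2) consists of the simplices:

  0-simplices (7): [v_0], [v_1], [v_2], [v_3], [v_4], [v_5], [v_6]
  1-simplices (18): (18 of them)
  2-simplices (12): (12 of them)

so the chain groups are C_0 ≅ Z^7, C_1 ≅ Z^18, C_2 ≅ Z^12.

Boundary ∂_1: C_1 → C_0 is given by ∂[p,q] = [q] − [p]. For instance
  ∂[v_1,v_3] = [v_3] − [v_1].
This gives a 7×18 integer matrix of rank 6; reducing to Smith normal form yields diagonal entries (1,1,1,1,1,1).

The boundary map ∂_2: C_2 → C_1 acts by ∂[p,q,r] = [q,r] − [p,r] + [p,q]. For instance
  ∂[v_1,v_2,v_6] = [v_2,v_6] − [v_1,v_6] + [v_1,v_2],
  ∂[v_1,v_2,v_3] = [v_2,v_3] − [v_1,v_3] + [v_1,v_2].
The resulting 18×12 matrix has rank 12, and its Smith normal form has invariant factors (1,1,1,1,1,1,1,1,1,1,1,2).

Computing H_k = (kernel of ∂_k) / (image of ∂_{k+1}):

  H_0: rank C_0 − rank ∂_1 = 7 − 6 = 1, and the invariant factors of ∂_1 are all 1, so H_0 ≅ Z.
  H_1: rank ker ∂_1 − rank ∂_2 = (18 − 6) − 12 = 0, and ∂_2 has invariant factor 2 > 1, so H_1 ≅ Z_2.
  H_2: rank ker ∂_2 − rank ∂_3 = (12 − 12) − 0 = 0, and there is no ∂_3, so H_2 ≅ 0.

(K is a triangulation of the real projective plane RP^2.)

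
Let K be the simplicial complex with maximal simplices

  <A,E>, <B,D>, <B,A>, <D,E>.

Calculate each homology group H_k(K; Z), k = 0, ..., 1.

H_0 = Z,  H_1 = Z.

K has 4 vertices, 4 edges.
rank ∂_0 = 0, rank ∂_1 = 3 ⇒ b_0 = 4 − 0 − 3 = 1; all invariant factors of ∂_1 are 1 so no torsion. So H_0 = Z.
rank ∂_1 = 3, rank ∂_2 = 0 ⇒ b_1 = 4 − 3 − 0 = 1. So H_1 = Z.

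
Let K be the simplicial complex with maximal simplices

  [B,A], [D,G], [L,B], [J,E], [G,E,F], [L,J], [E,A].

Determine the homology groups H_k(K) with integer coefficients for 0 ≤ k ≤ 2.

H_0 = Z,  H_1 = Z,  H_2 = 0.

Take the total order A < B < D < E < F < G < J < L on the vertex set. Then K (dimension 2) consists of the simplices:

  0-simplices (8): A, B, D, E, F, G, J, L
  1-simplices (9): AB, AE, BL, DG, EF, EG, EJ, FG, JL
  2-simplices (1): EFG

Hence C_0 ≅ Z^8, C_1 ≅ Z^9, C_2 ≅ Z^1.

The boundary map ∂_1: C_1 → C_0 sends each edge [p,q] (with p < q) to q − p.
This gives a 8×9 integer matrix of rank 7; reducing to Smith normal form yields diagonal entries (1,1,1,1,1,1,1).

Boundary ∂_2: C_2 → C_1 maps a triangle to the signed sum of its edges. For instance
  ∂EFG = FG − EG + EF.
As a 9×1 matrix over Z this has rank 1, with invariant factors (1).

Now H_k = ker ∂_k / im ∂_{k+1}, so:

  H_0: rank C_0 − rank ∂_1 = 8 − 7 = 1, and the invariant factors of ∂_1 are all 1, so H_0 ≅ Z.
  H_1: rank ker ∂_1 − rank ∂_2 = (9 − 7) − 1 = 1, and the invariant factors of ∂_2 are all 1, so H_1 ≅ Z.
  H_2: rank ker ∂_2 − rank ∂_3 = (1 − 1) − 0 = 0, and there is no ∂_3, so H_2 ≅ 0.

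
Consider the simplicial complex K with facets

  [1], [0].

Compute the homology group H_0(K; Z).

We work with the vertex ordering 0 < 1. The simplices of K, each written with vertices in increasing order, are:

  0-simplices (2): [0], [1]

Hence C_0 ≅ Z^2.

Reading off H_k = ker ∂_k / im ∂_{k+1}:

  H_0: rank C_0 − rank ∂_1 = 2 − 0 = 2, and there is no ∂_1, so H_0 ≅ Z^2.

(K is a triangulation of a set of 2 points.)

H_0 ≅ Z^2.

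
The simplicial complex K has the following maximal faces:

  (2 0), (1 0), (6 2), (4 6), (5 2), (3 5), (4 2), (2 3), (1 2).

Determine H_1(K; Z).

H_1 = Z^3.

Order the vertices as 0 < 1 < 2 < 3 < 4 < 5 < 6. Listing each simplex with vertices in this order, K has dimension 1 with simplices:

  0-simplices (7): [0], [1], [2], [3], [4], [5], [6]
  1-simplices (9): [0,1], [0,2], [1,2], [2,3], [2,4], [2,5], [2,6], [3,5], [4,6]

Hence C_0 ≅ Z^7, C_1 ≅ Z^9.

Boundary ∂_1: C_1 → C_0 sends each edge [p,q] (with p < q) to q − p.
As a 7×9 matrix over Z this has rank 6, with invariant factors (1,1,1,1,1,1).

Computing H_k = (kernel of ∂_k) / (image of ∂_{k+1}):

  H_1: rank ker ∂_1 − rank ∂_2 = (9 − 6) − 0 = 3, and there is no ∂_2, so H_1 ≅ Z^3.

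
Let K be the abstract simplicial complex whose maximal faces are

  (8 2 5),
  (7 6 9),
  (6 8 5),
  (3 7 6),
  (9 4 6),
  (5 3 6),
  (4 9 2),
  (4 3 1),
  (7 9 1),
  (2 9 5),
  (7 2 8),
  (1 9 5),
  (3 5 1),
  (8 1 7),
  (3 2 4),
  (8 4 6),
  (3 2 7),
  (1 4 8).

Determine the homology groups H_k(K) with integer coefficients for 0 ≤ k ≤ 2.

H_0 ≅ Z,  H_1 ≅ Z^2,  H_2 ≅ Z.

Order the vertices as 1 < 2 < 3 < 4 < 5 < 6 < 7 < 8 < 9. Listing each simplex with vertices in this order, K has dimension 2 with simplices:

  0-simplices (9): [1], [2], [3], [4], [5], [6], [7], [8], [9]
  1-simplices (27): (27 of them)
  2-simplices (18): [1,3,4], [1,3,5], [1,4,8], [1,5,9], [1,7,8], [1,7,9], [2,3,4], [2,3,7], [2,4,9], [2,5,8], [2,5,9], [2,7,8], [3,5,6], [3,6,7], [4,6,8], [4,6,9], [5,6,8], [6,7,9]

giving chain groups C_0 ≅ Z^9, C_1 ≅ Z^27, C_2 ≅ Z^18.

The boundary map ∂_1: C_1 → C_0 sends each edge [p,q] (with p < q) to q − p. For instance
  ∂[4,6] = [6] − [4].
The 9×27 boundary matrix has rank 8 and Smith normal form diag(1,1,1,1,1,1,1,1).

Boundary ∂_2: C_2 → C_1 maps a triangle to the signed sum of its edges. For instance
  ∂[1,7,8] = [7,8] − [1,8] + [1,7],
  ∂[2,5,8] = [5,8] − [2,8] + [2,5].
As a 27×18 matrix over Z this has rank 17, with invariant factors (1,1,1,1,1,1,1,1,1,1,1,1,1,1,1,1,1).

From H_k ≅ ker(∂_k) / im(∂_{k+1}) we obtain:

  H_0: rank C_0 − rank ∂_1 = 9 − 8 = 1, and the invariant factors of ∂_1 are all 1, so H_0 = Z.
  H_1: rank ker ∂_1 − rank ∂_2 = (27 − 8) − 17 = 2, and the invariant factors of ∂_2 are all 1, so H_1 = Z^2.
  H_2: rank ker ∂_2 − rank ∂_3 = (18 − 17) − 0 = 1, and there is no ∂_3, so H_2 = Z.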